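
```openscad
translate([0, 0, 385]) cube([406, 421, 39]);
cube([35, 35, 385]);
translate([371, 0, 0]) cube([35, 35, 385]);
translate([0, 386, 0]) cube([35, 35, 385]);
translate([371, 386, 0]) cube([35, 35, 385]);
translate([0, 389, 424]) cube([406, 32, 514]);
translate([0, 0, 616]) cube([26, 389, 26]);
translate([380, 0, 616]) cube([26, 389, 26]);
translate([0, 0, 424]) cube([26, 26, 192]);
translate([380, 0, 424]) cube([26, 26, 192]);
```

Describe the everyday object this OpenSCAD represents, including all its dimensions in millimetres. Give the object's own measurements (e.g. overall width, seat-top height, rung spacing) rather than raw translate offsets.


A chair. The seat is a 406×421×39 mm slab with its top at z = 424 mm, on four 35×35 mm corner legs (flush with the seat edges, standing on z = 0). A flat backrest 32 mm thick, 514 mm tall, spans the full seat width and rises from the seat top along its +y edge, rear face flush with the rear of the seat. Two armrests of 26×26 mm section run along each side from the seat's front edge to the front of the backrest, top faces 218 mm above the seat top and outer faces flush with the seat's x-edges; a 26×26 mm post under the front of each armrest stands on the seat at the front corner.


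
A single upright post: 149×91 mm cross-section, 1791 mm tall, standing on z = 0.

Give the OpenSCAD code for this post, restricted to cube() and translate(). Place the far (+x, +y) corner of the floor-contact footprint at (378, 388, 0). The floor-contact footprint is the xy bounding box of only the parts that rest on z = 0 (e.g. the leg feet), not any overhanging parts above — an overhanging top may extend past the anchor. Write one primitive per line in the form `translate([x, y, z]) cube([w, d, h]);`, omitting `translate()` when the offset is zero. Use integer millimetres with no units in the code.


translate([229, 297, 0]) cube([149, 91, 1791]);


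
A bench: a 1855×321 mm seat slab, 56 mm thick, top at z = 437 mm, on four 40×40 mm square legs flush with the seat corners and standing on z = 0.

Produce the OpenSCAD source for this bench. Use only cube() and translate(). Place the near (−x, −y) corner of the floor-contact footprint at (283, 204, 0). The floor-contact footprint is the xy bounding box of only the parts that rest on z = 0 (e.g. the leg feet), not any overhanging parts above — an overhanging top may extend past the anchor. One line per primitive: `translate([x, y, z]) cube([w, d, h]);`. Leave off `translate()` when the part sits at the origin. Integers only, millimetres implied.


// leg_h = 437 − 56 = 381
translate([283, 204, 381]) cube([1855, 321, 56]);
translate([283, 204, 0]) cube([40, 40, 381]);
translate([283, 485, 0]) cube([40, 40, 381]);
translate([2098, 204, 0]) cube([40, 40, 381]);
translate([2098, 485, 0]) cube([40, 40, 381]);


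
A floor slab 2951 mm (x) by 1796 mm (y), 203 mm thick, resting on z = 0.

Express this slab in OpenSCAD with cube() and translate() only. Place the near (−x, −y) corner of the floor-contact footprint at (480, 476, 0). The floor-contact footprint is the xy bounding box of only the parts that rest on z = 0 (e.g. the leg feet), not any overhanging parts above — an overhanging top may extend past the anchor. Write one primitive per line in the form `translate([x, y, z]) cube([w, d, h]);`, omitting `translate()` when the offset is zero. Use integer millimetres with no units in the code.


translate([480, 476, 0]) cube([2951, 1796, 203]);


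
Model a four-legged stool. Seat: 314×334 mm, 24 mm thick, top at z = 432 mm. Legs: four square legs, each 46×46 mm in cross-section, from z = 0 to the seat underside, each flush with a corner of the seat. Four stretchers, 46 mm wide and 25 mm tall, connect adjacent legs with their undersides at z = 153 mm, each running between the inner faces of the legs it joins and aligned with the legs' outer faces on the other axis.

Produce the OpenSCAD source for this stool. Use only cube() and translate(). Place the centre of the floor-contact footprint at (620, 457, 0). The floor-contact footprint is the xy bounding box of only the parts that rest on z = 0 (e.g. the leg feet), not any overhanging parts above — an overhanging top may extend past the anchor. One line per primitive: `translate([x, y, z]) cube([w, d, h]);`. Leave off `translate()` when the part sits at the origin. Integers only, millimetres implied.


translate([463, 290, 408]) cube([314, 334, 24]);
translate([463, 290, 0]) cube([46, 46, 408]);
translate([731, 290, 0]) cube([46, 46, 408]);
translate([463, 578, 0]) cube([46, 46, 408]);
translate([731, 578, 0]) cube([46, 46, 408]);
translate([509, 290, 153]) cube([222, 46, 25]);
translate([509, 578, 153]) cube([222, 46, 25]);
translate([463, 336, 153]) cube([46, 242, 25]);
translate([731, 336, 153]) cube([46, 242, 25]);


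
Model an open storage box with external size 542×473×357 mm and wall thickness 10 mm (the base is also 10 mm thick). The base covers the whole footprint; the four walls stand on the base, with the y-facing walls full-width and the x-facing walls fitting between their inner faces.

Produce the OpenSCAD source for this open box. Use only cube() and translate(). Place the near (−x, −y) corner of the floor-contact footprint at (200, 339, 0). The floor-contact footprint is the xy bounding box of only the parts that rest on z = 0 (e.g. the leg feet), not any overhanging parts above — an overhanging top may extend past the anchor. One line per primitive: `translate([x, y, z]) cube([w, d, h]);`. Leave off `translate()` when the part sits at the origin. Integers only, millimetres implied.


translate([200, 339, 0]) cube([542, 473, 10]);
translate([200, 339, 10]) cube([542, 10, 347]);
translate([200, 802, 10]) cube([542, 10, 347]);
translate([200, 349, 10]) cube([10, 453, 347]);
translate([732, 349, 10]) cube([10, 453, 347]);


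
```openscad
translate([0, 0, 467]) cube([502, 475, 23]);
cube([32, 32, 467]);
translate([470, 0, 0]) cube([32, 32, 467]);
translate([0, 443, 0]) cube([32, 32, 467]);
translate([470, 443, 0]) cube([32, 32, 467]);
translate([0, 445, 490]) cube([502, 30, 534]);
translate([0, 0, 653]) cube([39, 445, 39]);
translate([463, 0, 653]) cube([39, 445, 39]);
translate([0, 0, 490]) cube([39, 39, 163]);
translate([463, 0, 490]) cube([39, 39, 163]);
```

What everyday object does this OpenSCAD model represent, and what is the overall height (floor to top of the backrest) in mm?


A chair. The overall height is 1024 mm.

A slab on four corner posts with a tall panel at the back — a chair. The seat slab sits at z = 467 with thickness 23, and the 534 mm backrest starts at the seat top, so the overall height is 467 + 23 + 534 = 1024 mm.


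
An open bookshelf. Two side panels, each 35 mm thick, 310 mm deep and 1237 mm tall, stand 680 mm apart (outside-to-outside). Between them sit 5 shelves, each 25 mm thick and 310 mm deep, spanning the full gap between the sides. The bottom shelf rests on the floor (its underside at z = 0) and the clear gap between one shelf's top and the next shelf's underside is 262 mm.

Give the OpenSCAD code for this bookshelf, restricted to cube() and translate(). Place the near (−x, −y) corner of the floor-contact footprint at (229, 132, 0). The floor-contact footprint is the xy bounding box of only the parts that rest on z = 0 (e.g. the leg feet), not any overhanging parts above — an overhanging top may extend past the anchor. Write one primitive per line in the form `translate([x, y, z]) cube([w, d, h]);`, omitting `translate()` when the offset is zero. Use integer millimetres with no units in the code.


translate([229, 132, 0]) cube([35, 310, 1237]);
translate([874, 132, 0]) cube([35, 310, 1237]);
translate([264, 132, 0]) cube([610, 310, 25]);
translate([264, 132, 287]) cube([610, 310, 25]);
translate([264, 132, 574]) cube([610, 310, 25]);
translate([264, 132, 861]) cube([610, 310, 25]);
translate([264, 132, 1148]) cube([610, 310, 25]);


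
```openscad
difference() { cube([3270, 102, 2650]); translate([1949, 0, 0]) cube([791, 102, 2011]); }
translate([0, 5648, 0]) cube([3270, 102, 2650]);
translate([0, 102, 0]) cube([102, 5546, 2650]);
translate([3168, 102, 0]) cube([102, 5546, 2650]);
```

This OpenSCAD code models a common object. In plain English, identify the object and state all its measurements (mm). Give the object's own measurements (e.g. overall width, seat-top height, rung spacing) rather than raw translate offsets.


A single room: four walls, each 2650 mm tall and 102 mm thick, enclosing an outside footprint 3270×5750 mm (x × y), no floor or roof. The front and back walls (−y and +y sides) run the full x-width; the side walls fit between their inner faces. A door opening 791 mm wide and 2011 mm tall is cut through the front wall from the floor up, its −x edge 1949 mm from the wall's −x end.


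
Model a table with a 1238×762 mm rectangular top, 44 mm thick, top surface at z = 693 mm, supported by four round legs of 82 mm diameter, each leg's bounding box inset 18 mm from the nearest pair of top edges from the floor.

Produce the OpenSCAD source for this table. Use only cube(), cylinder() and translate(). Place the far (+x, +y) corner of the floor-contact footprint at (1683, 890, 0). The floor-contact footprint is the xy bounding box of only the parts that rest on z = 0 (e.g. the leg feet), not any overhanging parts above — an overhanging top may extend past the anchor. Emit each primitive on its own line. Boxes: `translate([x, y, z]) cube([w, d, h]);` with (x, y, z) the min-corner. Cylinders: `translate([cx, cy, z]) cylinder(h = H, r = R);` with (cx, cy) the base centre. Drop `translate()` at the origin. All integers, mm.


translate([463, 146, 649]) cube([1238, 762, 44]);
translate([522, 205, 0]) cylinder(h = 649, r = 41);
translate([1642, 205, 0]) cylinder(h = 649, r = 41);
translate([522, 849, 0]) cylinder(h = 649, r = 41);
translate([1642, 849, 0]) cylinder(h = 649, r = 41);


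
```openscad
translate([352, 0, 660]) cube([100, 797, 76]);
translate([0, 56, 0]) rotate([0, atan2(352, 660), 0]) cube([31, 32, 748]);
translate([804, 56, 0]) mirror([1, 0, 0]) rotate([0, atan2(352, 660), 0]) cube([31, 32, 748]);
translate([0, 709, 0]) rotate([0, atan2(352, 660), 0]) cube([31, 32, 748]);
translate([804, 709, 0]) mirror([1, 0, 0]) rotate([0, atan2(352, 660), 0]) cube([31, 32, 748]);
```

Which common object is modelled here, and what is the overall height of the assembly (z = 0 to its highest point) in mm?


A sawhorse. The overall height is 736 mm.

A beam across two mirrored pairs of raked legs — a sawhorse. The beam's underside is at z = 660 (matching the legs' vertical rise in atan2(352, 660)) and the beam is 76 mm tall, so its top is at 660 + 76 = 736 mm. The raked legs top out at the beam's underside, so that is the highest point.


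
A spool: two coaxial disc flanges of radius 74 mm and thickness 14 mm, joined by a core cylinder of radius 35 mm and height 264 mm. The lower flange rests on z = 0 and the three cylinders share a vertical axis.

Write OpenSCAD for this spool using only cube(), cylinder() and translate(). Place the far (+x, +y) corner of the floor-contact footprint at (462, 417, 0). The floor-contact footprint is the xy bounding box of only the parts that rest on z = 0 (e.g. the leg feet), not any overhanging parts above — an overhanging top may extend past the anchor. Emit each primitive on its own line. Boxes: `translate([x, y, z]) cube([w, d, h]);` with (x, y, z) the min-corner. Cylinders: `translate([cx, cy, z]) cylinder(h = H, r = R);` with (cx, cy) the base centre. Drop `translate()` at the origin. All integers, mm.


translate([388, 343, 0]) cylinder(h = 14, r = 74);
translate([388, 343, 14]) cylinder(h = 264, r = 35);
translate([388, 343, 278]) cylinder(h = 14, r = 74);


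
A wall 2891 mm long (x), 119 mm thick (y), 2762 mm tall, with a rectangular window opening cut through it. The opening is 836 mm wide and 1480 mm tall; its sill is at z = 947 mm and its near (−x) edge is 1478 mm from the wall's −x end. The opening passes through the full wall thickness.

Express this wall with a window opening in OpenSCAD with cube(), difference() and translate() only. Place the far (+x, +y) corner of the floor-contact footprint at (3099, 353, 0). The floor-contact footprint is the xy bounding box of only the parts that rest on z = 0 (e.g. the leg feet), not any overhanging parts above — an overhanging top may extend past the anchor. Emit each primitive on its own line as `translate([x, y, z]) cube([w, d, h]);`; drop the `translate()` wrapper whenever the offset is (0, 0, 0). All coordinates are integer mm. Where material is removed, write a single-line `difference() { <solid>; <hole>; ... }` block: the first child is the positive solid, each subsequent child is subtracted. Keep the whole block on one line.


difference() { translate([208, 234, 0]) cube([2891, 119, 2762]); translate([1686, 234, 947]) cube([836, 119, 1480]); }


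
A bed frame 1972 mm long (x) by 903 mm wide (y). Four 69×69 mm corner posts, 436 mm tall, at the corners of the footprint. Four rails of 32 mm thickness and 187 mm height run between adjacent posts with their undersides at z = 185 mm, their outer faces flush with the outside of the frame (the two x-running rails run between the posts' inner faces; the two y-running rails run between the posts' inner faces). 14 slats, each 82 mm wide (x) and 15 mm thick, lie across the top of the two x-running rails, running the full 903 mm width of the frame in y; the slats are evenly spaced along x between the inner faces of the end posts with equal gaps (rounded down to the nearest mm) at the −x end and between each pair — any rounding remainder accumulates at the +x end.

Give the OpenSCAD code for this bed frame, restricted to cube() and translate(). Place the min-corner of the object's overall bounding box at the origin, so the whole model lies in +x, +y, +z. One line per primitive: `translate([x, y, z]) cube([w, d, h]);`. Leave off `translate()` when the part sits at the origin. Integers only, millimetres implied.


cube([69, 69, 436]);
translate([0, 834, 0]) cube([69, 69, 436]);
translate([1903, 0, 0]) cube([69, 69, 436]);
translate([1903, 834, 0]) cube([69, 69, 436]);
translate([69, 0, 185]) cube([1834, 32, 187]);
translate([69, 871, 185]) cube([1834, 32, 187]);
translate([0, 69, 185]) cube([32, 765, 187]);
translate([1940, 69, 185]) cube([32, 765, 187]);
translate([114, 0, 372]) cube([82, 903, 15]);
translate([241, 0, 372]) cube([82, 903, 15]);
translate([368, 0, 372]) cube([82, 903, 15]);
translate([495, 0, 372]) cube([82, 903, 15]);
translate([622, 0, 372]) cube([82, 903, 15]);
translate([749, 0, 372]) cube([82, 903, 15]);
translate([876, 0, 372]) cube([82, 903, 15]);
translate([1003, 0, 372]) cube([82, 903, 15]);
translate([1130, 0, 372]) cube([82, 903, 15]);
translate([1257, 0, 372]) cube([82, 903, 15]);
translate([1384, 0, 372]) cube([82, 903, 15]);
translate([1511, 0, 372]) cube([82, 903, 15]);
translate([1638, 0, 372]) cube([82, 903, 15]);
translate([1765, 0, 372]) cube([82, 903, 15]);


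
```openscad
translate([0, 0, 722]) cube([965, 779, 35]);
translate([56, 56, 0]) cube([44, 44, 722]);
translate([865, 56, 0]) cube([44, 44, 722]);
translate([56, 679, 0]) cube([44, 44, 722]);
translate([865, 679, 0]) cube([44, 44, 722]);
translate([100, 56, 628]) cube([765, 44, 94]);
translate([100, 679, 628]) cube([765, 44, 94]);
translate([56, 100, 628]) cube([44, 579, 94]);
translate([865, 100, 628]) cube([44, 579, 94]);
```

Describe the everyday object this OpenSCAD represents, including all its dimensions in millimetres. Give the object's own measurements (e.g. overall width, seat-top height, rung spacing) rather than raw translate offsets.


A table: top 965 mm (x) × 779 mm (y), 35 mm thick, upper face at z = 757 mm, on four 44×44 mm square legs, each inset 56 mm from the nearest pair of top edges from z = 0 to the bottom of the top. Four apron rails, 44 mm thick and 94 mm tall, run between adjacent legs with their top edges flush with the underside of the top and their outer faces flush with the legs' outer faces.


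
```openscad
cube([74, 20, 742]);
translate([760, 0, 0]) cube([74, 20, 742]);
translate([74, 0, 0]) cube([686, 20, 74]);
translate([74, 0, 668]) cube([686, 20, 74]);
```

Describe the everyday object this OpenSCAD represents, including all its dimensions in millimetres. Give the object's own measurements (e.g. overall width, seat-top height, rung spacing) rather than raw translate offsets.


A rectangular picture frame lying in the x–z plane (depth along y). The opening is 686 mm wide (x) by 594 mm tall (z), surrounded by a border 74 mm wide on all four sides. The frame is 20 mm deep and is made of two full-height vertical stiles with two horizontal rails fitted between them.


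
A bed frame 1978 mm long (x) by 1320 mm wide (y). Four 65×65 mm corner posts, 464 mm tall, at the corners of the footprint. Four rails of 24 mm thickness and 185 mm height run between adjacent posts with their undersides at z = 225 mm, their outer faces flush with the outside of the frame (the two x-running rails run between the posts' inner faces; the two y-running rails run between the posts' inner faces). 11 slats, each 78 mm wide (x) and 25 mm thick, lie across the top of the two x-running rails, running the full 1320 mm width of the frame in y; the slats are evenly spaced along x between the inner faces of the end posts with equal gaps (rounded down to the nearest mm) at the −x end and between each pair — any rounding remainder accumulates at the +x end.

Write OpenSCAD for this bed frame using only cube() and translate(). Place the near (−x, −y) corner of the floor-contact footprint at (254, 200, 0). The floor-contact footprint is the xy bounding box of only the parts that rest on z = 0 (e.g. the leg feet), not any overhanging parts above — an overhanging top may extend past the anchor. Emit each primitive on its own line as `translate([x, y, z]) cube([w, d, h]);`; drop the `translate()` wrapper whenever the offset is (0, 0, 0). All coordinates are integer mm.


translate([254, 200, 0]) cube([65, 65, 464]);
translate([254, 1455, 0]) cube([65, 65, 464]);
translate([2167, 200, 0]) cube([65, 65, 464]);
translate([2167, 1455, 0]) cube([65, 65, 464]);
translate([319, 200, 225]) cube([1848, 24, 185]);
translate([319, 1496, 225]) cube([1848, 24, 185]);
translate([254, 265, 225]) cube([24, 1190, 185]);
translate([2208, 265, 225]) cube([24, 1190, 185]);
translate([401, 200, 410]) cube([78, 1320, 25]);
translate([561, 200, 410]) cube([78, 1320, 25]);
translate([721, 200, 410]) cube([78, 1320, 25]);
translate([881, 200, 410]) cube([78, 1320, 25]);
translate([1041, 200, 410]) cube([78, 1320, 25]);
translate([1201, 200, 410]) cube([78, 1320, 25]);
translate([1361, 200, 410]) cube([78, 1320, 25]);
translate([1521, 200, 410]) cube([78, 1320, 25]);
translate([1681, 200, 410]) cube([78, 1320, 25]);
translate([1841, 200, 410]) cube([78, 1320, 25]);
translate([2001, 200, 410]) cube([78, 1320, 25]);


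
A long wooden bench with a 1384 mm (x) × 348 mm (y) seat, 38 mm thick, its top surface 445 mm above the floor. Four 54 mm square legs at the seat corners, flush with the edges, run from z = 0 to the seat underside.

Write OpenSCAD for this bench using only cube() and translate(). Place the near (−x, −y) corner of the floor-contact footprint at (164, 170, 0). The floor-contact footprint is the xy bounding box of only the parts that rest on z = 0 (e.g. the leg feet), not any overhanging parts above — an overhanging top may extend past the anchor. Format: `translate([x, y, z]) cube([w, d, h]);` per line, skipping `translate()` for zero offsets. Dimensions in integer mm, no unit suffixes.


translate([164, 170, 407]) cube([1384, 348, 38]);
translate([164, 170, 0]) cube([54, 54, 407]);
translate([164, 464, 0]) cube([54, 54, 407]);
translate([1494, 170, 0]) cube([54, 54, 407]);
translate([1494, 464, 0]) cube([54, 54, 407]);


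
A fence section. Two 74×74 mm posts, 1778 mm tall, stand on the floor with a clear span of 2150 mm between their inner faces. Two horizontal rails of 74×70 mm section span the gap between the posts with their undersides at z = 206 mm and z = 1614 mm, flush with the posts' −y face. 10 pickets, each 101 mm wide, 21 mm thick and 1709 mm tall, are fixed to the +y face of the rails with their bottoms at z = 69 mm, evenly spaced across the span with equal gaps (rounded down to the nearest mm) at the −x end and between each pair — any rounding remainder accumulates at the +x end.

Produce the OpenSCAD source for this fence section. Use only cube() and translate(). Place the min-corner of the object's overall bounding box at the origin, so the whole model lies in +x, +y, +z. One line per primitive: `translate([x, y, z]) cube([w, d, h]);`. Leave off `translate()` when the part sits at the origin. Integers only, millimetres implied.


cube([74, 74, 1778]);
translate([2224, 0, 0]) cube([74, 74, 1778]);
translate([74, 0, 206]) cube([2150, 74, 70]);
translate([74, 0, 1614]) cube([2150, 74, 70]);
translate([177, 74, 69]) cube([101, 21, 1709]);
translate([381, 74, 69]) cube([101, 21, 1709]);
translate([585, 74, 69]) cube([101, 21, 1709]);
translate([789, 74, 69]) cube([101, 21, 1709]);
translate([993, 74, 69]) cube([101, 21, 1709]);
translate([1197, 74, 69]) cube([101, 21, 1709]);
translate([1401, 74, 69]) cube([101, 21, 1709]);
translate([1605, 74, 69]) cube([101, 21, 1709]);
translate([1809, 74, 69]) cube([101, 21, 1709]);
translate([2013, 74, 69]) cube([101, 21, 1709]);


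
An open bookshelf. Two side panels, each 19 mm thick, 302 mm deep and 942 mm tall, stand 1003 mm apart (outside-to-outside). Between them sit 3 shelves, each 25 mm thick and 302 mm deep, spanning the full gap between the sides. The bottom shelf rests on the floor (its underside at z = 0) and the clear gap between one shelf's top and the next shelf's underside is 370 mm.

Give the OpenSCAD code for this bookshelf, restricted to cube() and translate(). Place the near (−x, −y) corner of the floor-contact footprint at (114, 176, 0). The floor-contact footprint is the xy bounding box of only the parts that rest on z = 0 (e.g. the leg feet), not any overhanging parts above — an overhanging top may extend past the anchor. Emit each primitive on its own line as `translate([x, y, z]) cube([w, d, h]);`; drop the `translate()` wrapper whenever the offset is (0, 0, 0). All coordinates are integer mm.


translate([114, 176, 0]) cube([19, 302, 942]);
translate([1098, 176, 0]) cube([19, 302, 942]);
translate([133, 176, 0]) cube([965, 302, 25]);
translate([133, 176, 395]) cube([965, 302, 25]);
translate([133, 176, 790]) cube([965, 302, 25]);


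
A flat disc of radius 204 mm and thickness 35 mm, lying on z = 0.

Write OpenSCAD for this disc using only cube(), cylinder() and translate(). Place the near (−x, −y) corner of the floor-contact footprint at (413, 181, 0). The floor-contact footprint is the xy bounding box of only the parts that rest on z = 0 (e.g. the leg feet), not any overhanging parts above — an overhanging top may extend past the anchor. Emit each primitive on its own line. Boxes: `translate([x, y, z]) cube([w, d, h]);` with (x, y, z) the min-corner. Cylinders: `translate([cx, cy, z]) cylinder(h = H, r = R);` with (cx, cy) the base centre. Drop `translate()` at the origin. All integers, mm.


translate([617, 385, 0]) cylinder(h = 35, r = 204);


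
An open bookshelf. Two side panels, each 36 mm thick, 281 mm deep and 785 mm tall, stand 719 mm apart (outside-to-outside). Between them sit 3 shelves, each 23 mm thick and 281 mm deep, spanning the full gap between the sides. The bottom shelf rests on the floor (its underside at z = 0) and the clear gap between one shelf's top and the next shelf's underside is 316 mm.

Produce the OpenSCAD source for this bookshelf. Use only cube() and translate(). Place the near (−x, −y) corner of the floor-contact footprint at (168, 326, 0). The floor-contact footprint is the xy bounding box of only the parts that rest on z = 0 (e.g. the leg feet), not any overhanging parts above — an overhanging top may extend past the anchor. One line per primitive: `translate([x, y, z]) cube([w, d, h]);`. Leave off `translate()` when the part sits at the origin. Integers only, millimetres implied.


translate([168, 326, 0]) cube([36, 281, 785]);
translate([851, 326, 0]) cube([36, 281, 785]);
translate([204, 326, 0]) cube([647, 281, 23]);
translate([204, 326, 339]) cube([647, 281, 23]);
translate([204, 326, 678]) cube([647, 281, 23]);


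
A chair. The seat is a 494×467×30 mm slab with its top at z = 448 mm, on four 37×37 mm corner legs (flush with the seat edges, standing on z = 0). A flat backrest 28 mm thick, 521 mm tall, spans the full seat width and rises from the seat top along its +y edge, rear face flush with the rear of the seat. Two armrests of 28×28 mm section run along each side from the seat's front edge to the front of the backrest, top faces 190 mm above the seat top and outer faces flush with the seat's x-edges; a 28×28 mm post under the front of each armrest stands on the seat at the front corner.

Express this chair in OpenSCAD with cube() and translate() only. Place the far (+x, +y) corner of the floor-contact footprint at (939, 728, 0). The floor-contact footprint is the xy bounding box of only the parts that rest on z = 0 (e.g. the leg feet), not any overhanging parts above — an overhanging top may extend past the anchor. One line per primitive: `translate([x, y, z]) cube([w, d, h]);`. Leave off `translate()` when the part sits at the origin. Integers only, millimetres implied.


// leg_h = 448 - 30 = 418
// arm post h = 190 - 28 = 162
translate([445, 261, 418]) cube([494, 467, 30]);
translate([445, 261, 0]) cube([37, 37, 418]);
translate([902, 261, 0]) cube([37, 37, 418]);
translate([445, 691, 0]) cube([37, 37, 418]);
translate([902, 691, 0]) cube([37, 37, 418]);
translate([445, 700, 448]) cube([494, 28, 521]);
translate([445, 261, 610]) cube([28, 439, 28]);
translate([911, 261, 610]) cube([28, 439, 28]);
translate([445, 261, 448]) cube([28, 28, 162]);
translate([911, 261, 448]) cube([28, 28, 162]);


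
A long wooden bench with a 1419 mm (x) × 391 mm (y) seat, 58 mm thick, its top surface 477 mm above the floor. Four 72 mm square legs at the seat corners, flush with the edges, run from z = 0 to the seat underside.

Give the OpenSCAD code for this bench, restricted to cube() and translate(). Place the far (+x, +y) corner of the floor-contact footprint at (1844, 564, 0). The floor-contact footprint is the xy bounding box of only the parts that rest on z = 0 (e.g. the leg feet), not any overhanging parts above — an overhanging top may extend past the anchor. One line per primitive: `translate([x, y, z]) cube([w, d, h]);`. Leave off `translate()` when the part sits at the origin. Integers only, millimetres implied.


translate([425, 173, 419]) cube([1419, 391, 58]);
translate([425, 173, 0]) cube([72, 72, 419]);
translate([425, 492, 0]) cube([72, 72, 419]);
translate([1772, 173, 0]) cube([72, 72, 419]);
translate([1772, 492, 0]) cube([72, 72, 419]);


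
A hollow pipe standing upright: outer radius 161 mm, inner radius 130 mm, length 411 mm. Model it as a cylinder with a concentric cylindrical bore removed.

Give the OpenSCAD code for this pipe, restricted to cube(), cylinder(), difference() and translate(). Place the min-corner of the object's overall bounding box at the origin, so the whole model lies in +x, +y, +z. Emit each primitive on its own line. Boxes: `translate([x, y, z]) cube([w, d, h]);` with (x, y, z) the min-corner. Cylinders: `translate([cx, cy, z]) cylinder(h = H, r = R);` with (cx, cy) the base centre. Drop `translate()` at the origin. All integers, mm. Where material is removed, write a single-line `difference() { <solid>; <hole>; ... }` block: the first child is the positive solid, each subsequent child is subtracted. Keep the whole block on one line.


difference() { translate([161, 161, 0]) cylinder(h = 411, r = 161); translate([161, 161, 0]) cylinder(h = 411, r = 130); }


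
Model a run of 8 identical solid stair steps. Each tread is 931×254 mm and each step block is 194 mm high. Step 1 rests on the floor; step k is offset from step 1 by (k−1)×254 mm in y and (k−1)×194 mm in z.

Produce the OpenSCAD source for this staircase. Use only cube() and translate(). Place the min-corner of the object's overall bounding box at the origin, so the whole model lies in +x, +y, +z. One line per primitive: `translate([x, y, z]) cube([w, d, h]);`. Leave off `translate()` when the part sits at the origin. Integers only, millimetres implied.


cube([931, 254, 194]);
translate([0, 254, 194]) cube([931, 254, 194]);
translate([0, 508, 388]) cube([931, 254, 194]);
translate([0, 762, 582]) cube([931, 254, 194]);
translate([0, 1016, 776]) cube([931, 254, 194]);
translate([0, 1270, 970]) cube([931, 254, 194]);
translate([0, 1524, 1164]) cube([931, 254, 194]);
translate([0, 1778, 1358]) cube([931, 254, 194]);


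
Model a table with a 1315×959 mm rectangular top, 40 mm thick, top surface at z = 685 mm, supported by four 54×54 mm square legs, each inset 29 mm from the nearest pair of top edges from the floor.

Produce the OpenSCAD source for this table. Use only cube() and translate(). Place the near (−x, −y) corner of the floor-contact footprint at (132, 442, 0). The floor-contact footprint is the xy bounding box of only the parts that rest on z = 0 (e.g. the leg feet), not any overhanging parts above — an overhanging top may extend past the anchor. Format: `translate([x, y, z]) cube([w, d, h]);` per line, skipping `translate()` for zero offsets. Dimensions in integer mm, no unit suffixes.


translate([103, 413, 645]) cube([1315, 959, 40]);
translate([132, 442, 0]) cube([54, 54, 645]);
translate([1335, 442, 0]) cube([54, 54, 645]);
translate([132, 1289, 0]) cube([54, 54, 645]);
translate([1335, 1289, 0]) cube([54, 54, 645]);


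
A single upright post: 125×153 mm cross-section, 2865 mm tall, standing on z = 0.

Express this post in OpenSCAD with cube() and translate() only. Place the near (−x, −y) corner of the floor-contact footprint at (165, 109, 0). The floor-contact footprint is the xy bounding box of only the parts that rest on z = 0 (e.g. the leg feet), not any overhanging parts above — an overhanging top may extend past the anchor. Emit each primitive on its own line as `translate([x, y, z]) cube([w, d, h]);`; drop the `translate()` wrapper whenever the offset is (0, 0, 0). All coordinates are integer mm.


translate([165, 109, 0]) cube([125, 153, 2865]);


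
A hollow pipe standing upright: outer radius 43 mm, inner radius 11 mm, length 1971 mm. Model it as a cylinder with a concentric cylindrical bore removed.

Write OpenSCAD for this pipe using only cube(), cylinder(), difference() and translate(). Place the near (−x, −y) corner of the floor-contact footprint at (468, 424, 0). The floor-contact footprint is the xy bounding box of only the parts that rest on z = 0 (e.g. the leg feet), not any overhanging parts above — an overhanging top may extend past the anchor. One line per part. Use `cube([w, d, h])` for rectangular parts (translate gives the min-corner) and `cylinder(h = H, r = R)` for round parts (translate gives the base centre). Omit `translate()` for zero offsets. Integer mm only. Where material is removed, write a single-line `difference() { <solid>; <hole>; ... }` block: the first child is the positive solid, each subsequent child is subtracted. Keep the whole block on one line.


difference() { translate([511, 467, 0]) cylinder(h = 1971, r = 43); translate([511, 467, 0]) cylinder(h = 1971, r = 11); }


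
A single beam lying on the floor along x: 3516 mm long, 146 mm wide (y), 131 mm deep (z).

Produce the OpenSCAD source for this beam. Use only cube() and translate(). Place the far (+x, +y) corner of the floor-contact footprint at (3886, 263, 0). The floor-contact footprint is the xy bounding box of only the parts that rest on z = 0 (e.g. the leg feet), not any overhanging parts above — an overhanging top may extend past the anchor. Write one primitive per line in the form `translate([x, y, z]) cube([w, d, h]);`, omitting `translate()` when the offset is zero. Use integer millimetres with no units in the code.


translate([370, 117, 0]) cube([3516, 146, 131]);


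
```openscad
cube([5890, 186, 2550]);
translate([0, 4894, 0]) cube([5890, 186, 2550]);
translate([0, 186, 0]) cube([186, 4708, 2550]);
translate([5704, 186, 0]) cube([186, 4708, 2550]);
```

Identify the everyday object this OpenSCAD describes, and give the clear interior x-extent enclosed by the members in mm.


A house (or room) frame. The interior width is 5518 mm.

Four 2550 mm walls enclosing a rectangle with no floor or roof — a room or house frame. Outside width is 5890 mm and wall thickness is 186 mm, so the interior width is 5890 − 2 × 186 = 5518 mm.


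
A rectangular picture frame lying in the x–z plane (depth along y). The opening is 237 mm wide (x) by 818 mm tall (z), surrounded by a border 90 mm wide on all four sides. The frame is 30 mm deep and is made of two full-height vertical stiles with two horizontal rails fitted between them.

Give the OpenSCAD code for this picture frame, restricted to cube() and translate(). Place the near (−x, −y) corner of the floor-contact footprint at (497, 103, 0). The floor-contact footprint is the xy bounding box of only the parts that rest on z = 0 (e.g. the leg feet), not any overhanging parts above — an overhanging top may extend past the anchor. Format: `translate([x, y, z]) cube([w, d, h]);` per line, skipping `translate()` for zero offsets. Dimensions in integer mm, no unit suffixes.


translate([497, 103, 0]) cube([90, 30, 998]);
translate([824, 103, 0]) cube([90, 30, 998]);
translate([587, 103, 0]) cube([237, 30, 90]);
translate([587, 103, 908]) cube([237, 30, 90]);


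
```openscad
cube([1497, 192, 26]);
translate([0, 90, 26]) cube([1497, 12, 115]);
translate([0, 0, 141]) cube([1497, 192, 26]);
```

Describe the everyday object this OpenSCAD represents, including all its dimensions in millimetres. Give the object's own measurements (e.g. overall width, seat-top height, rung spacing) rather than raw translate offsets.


An I-beam lying along x, 1497 mm long. Overall section height 167 mm. Two flanges 192 mm wide (y) and 26 mm thick, one on the floor and one at the top; a web 12 mm thick runs between them, centred on the flange width.


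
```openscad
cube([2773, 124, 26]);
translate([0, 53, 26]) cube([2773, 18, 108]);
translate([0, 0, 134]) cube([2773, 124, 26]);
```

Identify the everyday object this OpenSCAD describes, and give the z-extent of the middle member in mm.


An I-beam. The web height is 108 mm.

Two wide flanges with a thin centred web — an I-beam. Overall 160 mm minus two 26 mm flanges gives a web of 160 − 2·26 = 108 mm.


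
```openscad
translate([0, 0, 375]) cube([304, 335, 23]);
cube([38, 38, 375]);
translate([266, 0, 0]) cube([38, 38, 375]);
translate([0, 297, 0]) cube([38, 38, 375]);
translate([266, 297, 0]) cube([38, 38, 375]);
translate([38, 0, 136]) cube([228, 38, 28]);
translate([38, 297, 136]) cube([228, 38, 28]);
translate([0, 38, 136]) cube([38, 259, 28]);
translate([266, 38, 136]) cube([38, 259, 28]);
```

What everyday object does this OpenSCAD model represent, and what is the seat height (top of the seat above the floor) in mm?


A stool. The seat height is 398 mm.

A 304×335×23 slab at z = 375 on four corner posts — a stool. The seat top is 375 + 23 = 398 mm.


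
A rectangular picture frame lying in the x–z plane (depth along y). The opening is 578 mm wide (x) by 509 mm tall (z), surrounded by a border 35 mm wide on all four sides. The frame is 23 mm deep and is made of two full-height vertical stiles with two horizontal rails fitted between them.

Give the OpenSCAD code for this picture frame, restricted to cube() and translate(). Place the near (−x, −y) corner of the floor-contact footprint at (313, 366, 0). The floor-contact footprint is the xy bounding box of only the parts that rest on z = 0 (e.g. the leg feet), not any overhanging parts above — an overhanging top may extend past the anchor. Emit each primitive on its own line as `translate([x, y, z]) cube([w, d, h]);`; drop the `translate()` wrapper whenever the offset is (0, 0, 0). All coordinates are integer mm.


translate([313, 366, 0]) cube([35, 23, 579]);
translate([926, 366, 0]) cube([35, 23, 579]);
translate([348, 366, 0]) cube([578, 23, 35]);
translate([348, 366, 544]) cube([578, 23, 35]);


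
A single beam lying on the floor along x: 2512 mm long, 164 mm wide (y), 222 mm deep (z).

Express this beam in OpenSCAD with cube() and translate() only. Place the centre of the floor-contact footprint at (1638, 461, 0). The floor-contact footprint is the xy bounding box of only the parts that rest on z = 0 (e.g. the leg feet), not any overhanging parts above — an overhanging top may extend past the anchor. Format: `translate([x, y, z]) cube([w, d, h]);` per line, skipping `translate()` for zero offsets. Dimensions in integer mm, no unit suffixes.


translate([382, 379, 0]) cube([2512, 164, 222]);


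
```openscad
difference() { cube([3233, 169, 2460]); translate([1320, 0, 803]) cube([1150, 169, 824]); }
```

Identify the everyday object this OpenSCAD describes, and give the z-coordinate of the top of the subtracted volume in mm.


A wall with a window opening. The window head height is 1627 mm.

A wall with a rectangular opening subtracted — a window. Sill at z = 803, opening 824 mm tall, so the head is at 803 + 824 = 1627 mm.


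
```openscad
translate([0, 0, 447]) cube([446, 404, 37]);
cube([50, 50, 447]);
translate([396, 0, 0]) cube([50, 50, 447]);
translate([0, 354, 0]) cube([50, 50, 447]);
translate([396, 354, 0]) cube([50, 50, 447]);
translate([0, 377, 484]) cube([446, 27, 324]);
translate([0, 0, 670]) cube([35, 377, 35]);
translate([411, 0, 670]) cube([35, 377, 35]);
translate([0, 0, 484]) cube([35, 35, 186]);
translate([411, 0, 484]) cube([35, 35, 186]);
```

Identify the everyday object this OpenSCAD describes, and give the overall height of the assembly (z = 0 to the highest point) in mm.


A chair. The overall height is 808 mm.

A slab on four corner posts with a tall panel at the back — a chair. The seat slab sits at z = 447 with thickness 37, and the 324 mm backrest starts at the seat top, so the overall height is 447 + 37 + 324 = 808 mm.


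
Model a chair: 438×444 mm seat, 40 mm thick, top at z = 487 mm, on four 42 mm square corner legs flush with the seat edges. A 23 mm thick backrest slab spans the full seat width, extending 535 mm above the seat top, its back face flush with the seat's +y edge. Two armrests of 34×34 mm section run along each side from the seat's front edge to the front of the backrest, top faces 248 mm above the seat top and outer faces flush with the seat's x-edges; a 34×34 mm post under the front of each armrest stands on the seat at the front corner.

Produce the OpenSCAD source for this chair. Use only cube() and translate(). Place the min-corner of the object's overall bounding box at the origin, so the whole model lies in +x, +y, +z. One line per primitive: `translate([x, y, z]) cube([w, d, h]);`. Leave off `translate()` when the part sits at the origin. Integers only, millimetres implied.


translate([0, 0, 447]) cube([438, 444, 40]);
cube([42, 42, 447]);
translate([396, 0, 0]) cube([42, 42, 447]);
translate([0, 402, 0]) cube([42, 42, 447]);
translate([396, 402, 0]) cube([42, 42, 447]);
translate([0, 421, 487]) cube([438, 23, 535]);
translate([0, 0, 701]) cube([34, 421, 34]);
translate([404, 0, 701]) cube([34, 421, 34]);
translate([0, 0, 487]) cube([34, 34, 214]);
translate([404, 0, 487]) cube([34, 34, 214]);


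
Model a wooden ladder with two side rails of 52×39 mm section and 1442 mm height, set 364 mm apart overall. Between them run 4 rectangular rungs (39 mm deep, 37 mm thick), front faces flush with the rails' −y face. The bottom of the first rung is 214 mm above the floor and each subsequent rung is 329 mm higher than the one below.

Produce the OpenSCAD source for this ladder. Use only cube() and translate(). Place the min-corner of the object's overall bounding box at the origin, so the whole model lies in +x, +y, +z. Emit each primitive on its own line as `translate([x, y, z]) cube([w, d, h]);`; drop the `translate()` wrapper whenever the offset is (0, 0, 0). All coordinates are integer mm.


// rung span = 364 - 2*52 = 260
// rung[k] z = 214 + k*329
cube([52, 39, 1442]);
translate([312, 0, 0]) cube([52, 39, 1442]);
translate([52, 0, 214]) cube([260, 39, 37]);
translate([52, 0, 543]) cube([260, 39, 37]);
translate([52, 0, 872]) cube([260, 39, 37]);
translate([52, 0, 1201]) cube([260, 39, 37]);
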